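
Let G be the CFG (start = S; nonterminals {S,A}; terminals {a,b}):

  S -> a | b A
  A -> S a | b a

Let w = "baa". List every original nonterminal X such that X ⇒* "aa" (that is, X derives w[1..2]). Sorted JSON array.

Convert to CNF:
  S -> T1 A | a
  A -> S T0 | T1 T0
  T0 -> a
  T1 -> b

Fill CYK table bottom-up — only the sub-triangle for w[1..2]:
  cell(1,1) a: {S,T0}  orig:{S}
  cell(2,2) a: {S,T0}  orig:{S}
  cell(1,2) aa: {A}

Original NTs in T[1,2] deriving "aa": ["A"]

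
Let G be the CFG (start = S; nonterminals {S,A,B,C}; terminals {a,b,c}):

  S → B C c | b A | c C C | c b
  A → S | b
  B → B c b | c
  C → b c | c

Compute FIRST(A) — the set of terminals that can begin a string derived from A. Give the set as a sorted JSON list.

FIRST sets, iterate to fixpoint:
iter 1:
  A via A→b: +{b}
  B via B→c: +{c}
  C via C→b c: +{b}
  C via C→c: +{c}
  S via S→B C c: +{c}
  S via S→b A: +{b}
  FIRST[S]={b,c}  FIRST[A]={b}  FIRST[B]={c}  FIRST[C]={b,c}
iter 2:
  A via A→S: +{c}
  FIRST[S]={b,c}  FIRST[A]={b,c}  FIRST[B]={c}  FIRST[C]={b,c}
iter 3: done
  FIRST[S]={b,c}  FIRST[A]={b,c}  FIRST[B]={c}  FIRST[C]={b,c}

FIRST(A) = ["b", "c"]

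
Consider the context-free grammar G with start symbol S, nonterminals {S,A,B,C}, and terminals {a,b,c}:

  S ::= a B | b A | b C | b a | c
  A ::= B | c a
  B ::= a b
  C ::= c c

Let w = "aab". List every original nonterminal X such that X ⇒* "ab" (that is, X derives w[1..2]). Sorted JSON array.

CNF form of G:
  S -> T0 B | T1 A | T1 C | T1 T0 | c
  A -> T0 T1 | T2 T0
  B -> T0 T1
  C -> T2 T2
  T0 -> a
  T1 -> b
  T2 -> c

CYK table (by increasing span) (cells [i..j] with 1 ≤ i ≤ j ≤ 2 only):
  cell(1,1) a: {T0}  orig:{}
  cell(2,2) b: {T1}  orig:{}
  cell(1,2) ab: {A,B}

Original NTs in T[1,2] deriving "ab": ["A", "B"]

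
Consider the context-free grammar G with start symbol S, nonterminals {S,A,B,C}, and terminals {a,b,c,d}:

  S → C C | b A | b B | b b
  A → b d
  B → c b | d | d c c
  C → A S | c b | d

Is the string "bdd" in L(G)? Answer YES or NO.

Convert to CNF:
  S -> C C | T0 A | T0 B | T0 T0
  A -> T0 T1
  B -> T1 X3 | T2 T0 | d
  C -> A S | T2 T0 | d
  T0 -> b
  T1 -> d
  T2 -> c
  X3 -> T2 T2

CYK table (by increasing span):
  cell(0,0) b: {T0}  orig:{}
  cell(1,1) d: {B,C,T1}  orig:{B,C}
  cell(2,2) d: {B,C,T1}  orig:{B,C}
  cell(0,1) bd: {A,S}
  cell(1,2) dd: {S}
  cell(0,2) bdd: ∅

S ∉ T[0,2] ⇒ NO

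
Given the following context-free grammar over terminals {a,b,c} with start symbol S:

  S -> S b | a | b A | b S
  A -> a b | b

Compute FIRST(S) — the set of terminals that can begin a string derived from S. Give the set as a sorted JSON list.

FIRST iteration:
iter 1:
  A via A→a b: +{a}
  A via A→b: +{b}
  S via S→a: +{a}
  S via S→b A: +{b}
  S: {a,b}  A: {a,b}
iter 2: (no change)
  S: {a,b}  A: {a,b}

FIRST(S) = ["a", "b"]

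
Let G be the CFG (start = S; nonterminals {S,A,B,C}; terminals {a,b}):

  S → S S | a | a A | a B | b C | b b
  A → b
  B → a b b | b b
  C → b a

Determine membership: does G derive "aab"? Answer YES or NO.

Convert to CNF:
  S -> S S | T0 A | T0 B | T1 C | T1 T1 | a
  A -> b
  B -> T0 X2 | T1 T1
  C -> T1 T0
  T0 -> a
  T1 -> b
  X2 -> T1 T1

Fill CYK table bottom-up:
  T[0,0] 'a' = {S,T0}  orig:{S}
  T[1,1] 'a' = {S,T0}  orig:{S}
  T[2,2] 'b' = {A,T1}  orig:{A}
  T[0,1] 'aa' = {S}
  T[1,2] 'ab' = {S}
  T[0,2] 'aab' = {S}

S ∈ T[0,2] ⇒ YES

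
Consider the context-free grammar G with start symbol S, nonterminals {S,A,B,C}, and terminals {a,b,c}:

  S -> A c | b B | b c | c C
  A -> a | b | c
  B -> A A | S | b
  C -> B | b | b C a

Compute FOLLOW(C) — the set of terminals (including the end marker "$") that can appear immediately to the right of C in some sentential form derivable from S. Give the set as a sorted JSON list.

FIRST sets, iterate to fixpoint:
round 1:
  A via A→a: +{a}
  A via A→b: +{b}
  A via A→c: +{c}
  B via B→A A: +{a,b,c}
  C via C→B: +{a,b,c}
  S via S→A c: +{a,b,c}
  S: {a,b,c}  A: {a,b,c}  B: {a,b,c}  C: {a,b,c}
round 2: done
  S: {a,b,c}  A: {a,b,c}  B: {a,b,c}  C: {a,b,c}

Compute FOLLOW by fixpoint:
initialize: $ ∈ FOLLOW(S)
[1]
  B→A A: FOLLOW(A) ⊇ FIRST(A) = {a,b,c}; new: +{a,b,c}
  C→b C a: FOLLOW(C) ⊇ FIRST(a) = {a}; new: +{a}
  S→b B: FOLLOW(B) ⊇ FOLLOW(S) ⊇ {$}; new: +{$}
  S→c C: FOLLOW(C) ⊇ FOLLOW(S) ⊇ {$}; new: +{$}
  S: {$}  A: {a,b,c}  B: {$}  C: {$,a}
[2]
  B→A A: FOLLOW(A) ⊇ FOLLOW(B) ⊇ {$}; new: +{$}
  C→B: FOLLOW(B) ⊇ FOLLOW(C) ⊇ {$,a}; new: +{a}
  S: {$}  A: {$,a,b,c}  B: {$,a}  C: {$,a}
[3]
  B→S: FOLLOW(S) ⊇ FOLLOW(B) ⊇ {$,a}; new: +{a}
  S: {$,a}  A: {$,a,b,c}  B: {$,a}  C: {$,a}
[4] (no change)
  S: {$,a}  A: {$,a,b,c}  B: {$,a}  C: {$,a}

FOLLOW(C) = ["$", "a"]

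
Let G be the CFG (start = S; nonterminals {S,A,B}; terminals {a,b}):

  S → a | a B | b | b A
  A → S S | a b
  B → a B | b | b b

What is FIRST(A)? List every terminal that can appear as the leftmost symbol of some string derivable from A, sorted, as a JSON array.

Compute FIRST by fixpoint:
iter 1:
  A via A→a b: +{a}
  B via B→a B: +{a}
  B via B→b: +{b}
  S via S→a: +{a}
  S via S→b: +{b}
  FIRST[S]={a,b}  FIRST[A]={a}  FIRST[B]={a,b}
iter 2:
  A via A→S S: +{b}
  FIRST[S]={a,b}  FIRST[A]={a,b}  FIRST[B]={a,b}
iter 3: (no change)
  FIRST[S]={a,b}  FIRST[A]={a,b}  FIRST[B]={a,b}

FIRST(A) = ["a", "b"]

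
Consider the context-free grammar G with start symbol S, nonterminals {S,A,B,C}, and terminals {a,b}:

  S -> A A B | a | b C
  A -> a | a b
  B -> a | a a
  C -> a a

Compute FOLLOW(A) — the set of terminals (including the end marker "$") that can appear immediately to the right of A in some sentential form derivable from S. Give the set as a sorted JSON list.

FIRST sets, iterate to fixpoint:
iter 1:
  A via A→a: +{a}
  B via B→a: +{a}
  C via C→a a: +{a}
  S via S→A A B: +{a}
  S via S→b C: +{b}
  FIRST(S)={a,b}  FIRST(A)={a}  FIRST(B)={a}  FIRST(C)={a}
iter 2: — fixpoint
  FIRST(S)={a,b}  FIRST(A)={a}  FIRST(B)={a}  FIRST(C)={a}

FOLLOW sets:
FOLLOW(S) := {$}
iter 1:
  S→A A B: FOLLOW(A) ⊇ FIRST(A) = {a}; new: +{a}
  S→A A B: FOLLOW(B) ⊇ FOLLOW(S) ⊇ {$}; new: +{$}
  S→b C: FOLLOW(C) ⊇ FOLLOW(S) ⊇ {$}; new: +{$}
  S: {$}  A: {a}  B: {$}  C: {$}
iter 2: (no change)
  S: {$}  A: {a}  B: {$}  C: {$}

FOLLOW(A) = ["a"]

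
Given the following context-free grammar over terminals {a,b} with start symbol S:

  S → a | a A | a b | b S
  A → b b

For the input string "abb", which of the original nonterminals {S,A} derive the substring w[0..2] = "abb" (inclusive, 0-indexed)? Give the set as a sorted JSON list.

CNF form of G:
  S -> T0 S | T1 A | T1 T0 | a
  A -> T0 T0
  T0 -> b
  T1 -> a

CYK fill, restricted to cells inside w[0..2]:
  [0..0]={S,T1}  "a"  orig:{S}
  [1..1]={T0}  "b"  orig:{}
  [2..2]={T0}  "b"  orig:{}
  [0..1]={S}  "ab"
  [1..2]={A}  "bb"
  [0..2]={S}  "abb"

Original NTs in T[0,2] deriving "abb": ["S"]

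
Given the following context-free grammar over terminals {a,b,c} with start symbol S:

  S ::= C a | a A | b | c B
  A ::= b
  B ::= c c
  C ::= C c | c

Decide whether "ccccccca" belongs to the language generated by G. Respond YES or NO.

Convert to CNF:
  S -> C T1 | T0 B | T1 A | b
  A -> b
  B -> T0 T0
  C -> C T0 | c
  T0 -> c
  T1 -> a

CYK table (by increasing span):
  T[0,0] 'c' = {C,T0}  orig:{C}
  T[1,1] 'c' = {C,T0}  orig:{C}
  T[2,2] 'c' = {C,T0}  orig:{C}
  T[3,3] 'c' = {C,T0}  orig:{C}
  T[4,4] 'c' = {C,T0}  orig:{C}
  T[5,5] 'c' = {C,T0}  orig:{C}
  T[6,6] 'c' = {C,T0}  orig:{C}
  T[7,7] 'a' = {T1}  orig:{}
  T[0,1] 'cc' = {B,C}
  T[1,2] 'cc' = {B,C}
  T[2,3] 'cc' = {B,C}
  T[3,4] 'cc' = {B,C}
  T[4,5] 'cc' = {B,C}
  T[5,6] 'cc' = {B,C}
  T[6,7] 'ca' = {S}
  T[0,2] 'ccc' = {C,S}
  T[1,3] 'ccc' = {C,S}
  T[2,4] 'ccc' = {C,S}
  T[3,5] 'ccc' = {C,S}
  T[4,6] 'ccc' = {C,S}
  T[5,7] 'cca' = {S}
  T[0,3] 'cccc' = {C}
  T[1,4] 'cccc' = {C}
  T[2,5] 'cccc' = {C}
  T[3,6] 'cccc' = {C}
  T[4,7] 'ccca' = {S}
  T[0,4] 'ccccc' = {C}
  T[1,5] 'ccccc' = {C}
  T[2,6] 'ccccc' = {C}
  T[3,7] 'cccca' = {S}
  T[0,5] 'cccccc' = {C}
  T[1,6] 'cccccc' = {C}
  T[2,7] 'ccccca' = {S}
  T[0,6] 'ccccccc' = {C}
  T[1,7] 'cccccca' = {S}
  T[0,7] 'ccccccca' = {S}

S ∈ T[0,7] ⇒ YES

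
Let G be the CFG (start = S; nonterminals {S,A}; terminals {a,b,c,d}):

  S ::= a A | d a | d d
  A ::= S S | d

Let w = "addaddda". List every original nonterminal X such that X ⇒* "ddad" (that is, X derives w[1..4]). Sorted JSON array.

Convert to CNF:
  S -> T0 A | T1 T0 | T1 T1
  A -> S S | d
  T0 -> a
  T1 -> d

CYK table (by increasing span) — only the sub-triangle for w[1..4]:
  [1..1]={A,T1}  "d"  orig:{A}
  [2..2]={A,T1}  "d"  orig:{A}
  [3..3]={T0}  "a"  orig:{}
  [4..4]={A,T1}  "d"  orig:{A}
  [1..2]={S}  "dd"
  [2..3]={S}  "da"
  [3..4]={S}  "ad"
  [1..3]=∅  "dda"
  [2..4]=∅  "dad"
  [1..4]={A}  "ddad"

Original NTs in T[1,4] deriving "ddad": ["A"]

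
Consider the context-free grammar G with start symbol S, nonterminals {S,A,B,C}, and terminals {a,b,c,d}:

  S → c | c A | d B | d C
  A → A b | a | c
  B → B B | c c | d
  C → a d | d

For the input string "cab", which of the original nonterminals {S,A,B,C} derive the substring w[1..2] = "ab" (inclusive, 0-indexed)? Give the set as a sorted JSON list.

Convert to CNF:
  S -> T1 A | T3 B | T3 C | c
  A -> A T0 | a | c
  B -> B B | T1 T1 | d
  C -> T2 T3 | d
  T0 -> b
  T1 -> c
  T2 -> a
  T3 -> d

Fill CYK table bottom-up, restricted to cells inside w[1..2]:
  [1..1]={A,T2}  "a"  orig:{A}
  [2..2]={T0}  "b"  orig:{}
  [1..2]={A}  "ab"

Original NTs in T[1,2] deriving "ab": ["A"]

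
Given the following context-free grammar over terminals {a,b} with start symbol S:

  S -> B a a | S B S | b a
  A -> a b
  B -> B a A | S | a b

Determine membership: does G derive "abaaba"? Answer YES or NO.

CNF form of G:
  S -> B X5 | S X6 | T1 T0
  A -> T0 T1
  B -> B X2 | B X3 | S X4 | T0 T1 | T1 T0
  T0 -> a
  T1 -> b
  X2 -> T0 A
  X3 -> T0 T0
  X4 -> B S
  X5 -> T0 T0
  X6 -> B S

CYK fill:
  [0..0]={T0}  "a"  orig:{}
  [1..1]={T1}  "b"  orig:{}
  [2..2]={T0}  "a"  orig:{}
  [3..3]={T0}  "a"  orig:{}
  [4..4]={T1}  "b"  orig:{}
  [5..5]={T0}  "a"  orig:{}
  [0..1]={A,B}  "ab"
  [1..2]={B,S}  "ba"
  [2..3]={X3,X5}  "aa"  orig:{}
  [3..4]={A,B}  "ab"
  [4..5]={B,S}  "ba"
  [0..2]=∅  "aba"
  [1..3]=∅  "baa"
  [2..4]={X2}  "aab"  orig:{}
  [3..5]=∅  "aba"
  [0..3]={B,S}  "abaa"
  [1..4]=∅  "baab"
  [2..5]=∅  "aaba"
  [0..4]={B}  "abaab"
  [1..5]=∅  "baaba"
  [0..5]={X4,X6}  "abaaba"  orig:{}

S ∉ T[0,5] ⇒ NO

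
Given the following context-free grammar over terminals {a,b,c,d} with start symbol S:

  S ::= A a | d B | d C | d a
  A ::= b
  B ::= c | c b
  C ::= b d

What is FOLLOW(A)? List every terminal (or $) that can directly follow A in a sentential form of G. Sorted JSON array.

Compute FIRST by fixpoint:
[1]
  A via A→b: +{b}
  B via B→c: +{c}
  C via C→b d: +{b}
  S via S→A a: +{b}
  S via S→d B: +{d}
  FIRST[S]={b,d}  FIRST[A]={b}  FIRST[B]={c}  FIRST[C]={b}
[2] (stable)
  FIRST[S]={b,d}  FIRST[A]={b}  FIRST[B]={c}  FIRST[C]={b}

FOLLOW sets:
FOLLOW(S) := {$}
iter 1:
  S→A a: FOLLOW(A) ⊇ FIRST(a) = {a}; new: +{a}
  S→d B: FOLLOW(B) ⊇ FOLLOW(S) ⊇ {$}; new: +{$}
  S→d C: FOLLOW(C) ⊇ FOLLOW(S) ⊇ {$}; new: +{$}
  FOLLOW(S)={$}  FOLLOW(A)={a}  FOLLOW(B)={$}  FOLLOW(C)={$}
iter 2: done
  FOLLOW(S)={$}  FOLLOW(A)={a}  FOLLOW(B)={$}  FOLLOW(C)={$}

FOLLOW(A) = ["a"]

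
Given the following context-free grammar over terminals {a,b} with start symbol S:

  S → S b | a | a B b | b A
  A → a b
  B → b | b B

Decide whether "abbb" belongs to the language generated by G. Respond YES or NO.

CNF form of G:
  S -> S T1 | T0 X2 | T1 A | a
  A -> T0 T1
  B -> T1 B | b
  T0 -> a
  T1 -> b
  X2 -> B T1

CYK table (by increasing span):
  T[0,0] 'a' = {S,T0}  orig:{S}
  T[1,1] 'b' = {B,T1}  orig:{B}
  T[2,2] 'b' = {B,T1}  orig:{B}
  T[3,3] 'b' = {B,T1}  orig:{B}
  T[0,1] 'ab' = {A,S}
  T[1,2] 'bb' = {B,X2}  orig:{B}
  T[2,3] 'bb' = {B,X2}  orig:{B}
  T[0,2] 'abb' = {S}
  T[1,3] 'bbb' = {B,X2}  orig:{B}
  T[0,3] 'abbb' = {S}

S ∈ T[0,3] ⇒ YES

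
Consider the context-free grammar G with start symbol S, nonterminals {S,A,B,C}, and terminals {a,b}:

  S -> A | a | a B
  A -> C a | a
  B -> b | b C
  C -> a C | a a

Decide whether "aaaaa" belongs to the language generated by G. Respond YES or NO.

CNF form of G:
  S -> C T0 | T0 B | a
  A -> C T0 | a
  B -> T1 C | b
  C -> T0 C | T0 T0
  T0 -> a
  T1 -> b

CYK fill:
  T[0,0] 'a' = {A,S,T0}  orig:{A,S}
  T[1,1] 'a' = {A,S,T0}  orig:{A,S}
  T[2,2] 'a' = {A,S,T0}  orig:{A,S}
  T[3,3] 'a' = {A,S,T0}  orig:{A,S}
  T[4,4] 'a' = {A,S,T0}  orig:{A,S}
  T[0,1] 'aa' = {C}
  T[1,2] 'aa' = {C}
  T[2,3] 'aa' = {C}
  T[3,4] 'aa' = {C}
  T[0,2] 'aaa' = {A,C,S}
  T[1,3] 'aaa' = {A,C,S}
  T[2,4] 'aaa' = {A,C,S}
  T[0,3] 'aaaa' = {A,C,S}
  T[1,4] 'aaaa' = {A,C,S}
  T[0,4] 'aaaaa' = {A,C,S}

S ∈ T[0,4] ⇒ YES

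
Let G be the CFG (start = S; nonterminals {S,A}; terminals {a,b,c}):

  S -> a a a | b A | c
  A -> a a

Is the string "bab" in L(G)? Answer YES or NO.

Convert to CNF:
  S -> T0 X2 | T1 A | c
  A -> T0 T0
  T0 -> a
  T1 -> b
  X2 -> T0 T0

CYK table (by increasing span):
  cell(0,0) b: {T1}  orig:{}
  cell(1,1) a: {T0}  orig:{}
  cell(2,2) b: {T1}  orig:{}
  cell(0,1) ba: ∅
  cell(1,2) ab: ∅
  cell(0,2) bab: ∅

S ∉ T[0,2] ⇒ NO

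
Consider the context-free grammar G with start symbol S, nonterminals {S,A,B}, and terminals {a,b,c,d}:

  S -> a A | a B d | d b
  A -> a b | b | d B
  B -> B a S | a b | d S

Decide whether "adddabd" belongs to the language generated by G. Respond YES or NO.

Convert to CNF:
  S -> T0 A | T0 X4 | T2 T1
  A -> T0 T1 | T2 B | b
  B -> B X3 | T0 T1 | T2 S
  T0 -> a
  T1 -> b
  T2 -> d
  X3 -> T0 S
  X4 -> B T2

Fill CYK table bottom-up:
  T[0,0] 'a' = {T0}  orig:{}
  T[1,1] 'd' = {T2}  orig:{}
  T[2,2] 'd' = {T2}  orig:{}
  T[3,3] 'd' = {T2}  orig:{}
  T[4,4] 'a' = {T0}  orig:{}
  T[5,5] 'b' = {A,T1}  orig:{A}
  T[6,6] 'd' = {T2}  orig:{}
  T[0,1] 'ad' = ∅
  T[1,2] 'dd' = ∅
  T[2,3] 'dd' = ∅
  T[3,4] 'da' = ∅
  T[4,5] 'ab' = {A,B,S}
  T[5,6] 'bd' = ∅
  T[0,2] 'add' = ∅
  T[1,3] 'ddd' = ∅
  T[2,4] 'dda' = ∅
  T[3,5] 'dab' = {A,B}
  T[4,6] 'abd' = {X4}  orig:{}
  T[0,3] 'addd' = ∅
  T[1,4] 'ddda' = ∅
  T[2,5] 'ddab' = {A}
  T[3,6] 'dabd' = {X4}  orig:{}
  T[0,4] 'addda' = ∅
  T[1,5] 'dddab' = ∅
  T[2,6] 'ddabd' = ∅
  T[0,5] 'adddab' = ∅
  T[1,6] 'dddabd' = ∅
  T[0,6] 'adddabd' = ∅

S ∉ T[0,6] ⇒ NO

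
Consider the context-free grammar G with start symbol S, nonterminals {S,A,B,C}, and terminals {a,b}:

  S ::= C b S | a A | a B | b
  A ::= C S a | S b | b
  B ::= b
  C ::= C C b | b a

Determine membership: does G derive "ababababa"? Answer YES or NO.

CNF form of G:
  S -> C X4 | T0 A | T0 B | b
  A -> C X2 | S T1 | b
  B -> b
  C -> C X3 | T1 T0
  T0 -> a
  T1 -> b
  X2 -> S T0
  X3 -> C T1
  X4 -> T1 S

Fill CYK table bottom-up:
  T[0,0] 'a' = {T0}  orig:{}
  T[1,1] 'b' = {A,B,S,T1}  orig:{A,B,S}
  T[2,2] 'a' = {T0}  orig:{}
  T[3,3] 'b' = {A,B,S,T1}  orig:{A,B,S}
  T[4,4] 'a' = {T0}  orig:{}
  T[5,5] 'b' = {A,B,S,T1}  orig:{A,B,S}
  T[6,6] 'a' = {T0}  orig:{}
  T[7,7] 'b' = {A,B,S,T1}  orig:{A,B,S}
  T[8,8] 'a' = {T0}  orig:{}
  T[0,1] 'ab' = {S}
  T[1,2] 'ba' = {C,X2}  orig:{C}
  T[2,3] 'ab' = {S}
  T[3,4] 'ba' = {C,X2}  orig:{C}
  T[4,5] 'ab' = {S}
  T[5,6] 'ba' = {C,X2}  orig:{C}
  T[6,7] 'ab' = {S}
  T[7,8] 'ba' = {C,X2}  orig:{C}
  T[0,2] 'aba' = {X2}  orig:{}
  T[1,3] 'bab' = {X3,X4}  orig:{}
  T[2,4] 'aba' = {X2}  orig:{}
  T[3,5] 'bab' = {X3,X4}  orig:{}
  T[4,6] 'aba' = {X2}  orig:{}
  T[5,7] 'bab' = {X3,X4}  orig:{}
  T[6,8] 'aba' = {X2}  orig:{}
  T[0,3] 'abab' = ∅
  T[1,4] 'baba' = {A}
  T[2,5] 'abab' = ∅
  T[3,6] 'baba' = {A}
  T[4,7] 'abab' = ∅
  T[5,8] 'baba' = {A}
  T[0,4] 'ababa' = {S}
  T[1,5] 'babab' = {C,S}
  T[2,6] 'ababa' = {S}
  T[3,7] 'babab' = {C,S}
  T[4,8] 'ababa' = {S}
  T[0,5] 'ababab' = {A}
  T[1,6] 'bababa' = {X2,X4}  orig:{}
  T[2,7] 'ababab' = {A}
  T[3,8] 'bababa' = {X2,X4}  orig:{}
  T[0,6] 'abababa' = ∅
  T[1,7] 'bababab' = ∅
  T[2,8] 'abababa' = ∅
  T[0,7] 'abababab' = ∅
  T[1,8] 'babababa' = {A,S}
  T[0,8] 'ababababa' = {S}

S ∈ T[0,8] ⇒ YES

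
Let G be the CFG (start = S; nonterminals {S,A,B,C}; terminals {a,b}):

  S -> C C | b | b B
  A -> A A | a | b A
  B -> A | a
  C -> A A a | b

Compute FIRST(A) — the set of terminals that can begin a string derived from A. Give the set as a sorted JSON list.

FIRST iteration:
pass 1:
  A via A→a: +{a}
  A via A→b A: +{b}
  B via B→A: +{a,b}
  C via C→A A a: +{a,b}
  S via S→C C: +{a,b}
  S: {a,b}  A: {a,b}  B: {a,b}  C: {a,b}
pass 2: (stable)
  S: {a,b}  A: {a,b}  B: {a,b}  C: {a,b}

FIRST(A) = ["a", "b"]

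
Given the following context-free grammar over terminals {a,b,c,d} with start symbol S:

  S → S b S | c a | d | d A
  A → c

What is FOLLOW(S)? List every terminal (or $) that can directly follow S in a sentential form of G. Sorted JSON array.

FIRST sets, iterate to fixpoint:
iter 1:
  A via A→c: +{c}
  S via S→c a: +{c}
  S via S→d: +{d}
  S: {c,d}  A: {c}
iter 2: done
  S: {c,d}  A: {c}

FOLLOW sets:
FOLLOW(S) := {$}
round 1:
  S→S b S: FOLLOW(S) ⊇ FIRST(b) = {b}; new: +{b}
  S→d A: FOLLOW(A) ⊇ FOLLOW(S) ⊇ {$,b}; new: +{$,b}
  S: {$,b}  A: {$,b}
round 2: (no change)
  S: {$,b}  A: {$,b}

FOLLOW(S) = ["$", "b"]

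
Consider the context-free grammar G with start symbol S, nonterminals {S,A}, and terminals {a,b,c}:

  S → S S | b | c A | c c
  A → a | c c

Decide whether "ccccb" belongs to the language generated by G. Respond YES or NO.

CNF form of G:
  S -> S S | T0 A | T0 T0 | b
  A -> T0 T0 | a
  T0 -> c

CYK table (by increasing span):
  cell(0,0) c: {T0}  orig:{}
  cell(1,1) c: {T0}  orig:{}
  cell(2,2) c: {T0}  orig:{}
  cell(3,3) c: {T0}  orig:{}
  cell(4,4) b: {S}
  cell(0,1) cc: {A,S}
  cell(1,2) cc: {A,S}
  cell(2,3) cc: {A,S}
  cell(3,4) cb: ∅
  cell(0,2) ccc: {S}
  cell(1,3) ccc: {S}
  cell(2,4) ccb: {S}
  cell(0,3) cccc: {S}
  cell(1,4) cccb: {S}
  cell(0,4) ccccb: {S}

S ∈ T[0,4] ⇒ YES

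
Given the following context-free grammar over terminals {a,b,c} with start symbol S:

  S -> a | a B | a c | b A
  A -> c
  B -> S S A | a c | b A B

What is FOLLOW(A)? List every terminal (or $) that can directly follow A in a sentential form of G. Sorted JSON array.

FIRST iteration:
pass 1:
  A via A→c: +{c}
  B via B→a c: +{a}
  B via B→b A B: +{b}
  S via S→a: +{a}
  S via S→b A: +{b}
  S: {a,b}  A: {c}  B: {a,b}
pass 2: — fixpoint
  S: {a,b}  A: {c}  B: {a,b}

Compute FOLLOW by fixpoint:
seed FOLLOW(S) with $
round 1:
  B→S S A: FOLLOW(S) ⊇ FIRST(S) = {a,b}; new: +{a,b}
  B→S S A: FOLLOW(S) ⊇ FIRST(A) = {c}; new: +{c}
  B→b A B: FOLLOW(A) ⊇ FIRST(B) = {a,b}; new: +{a,b}
  S→a B: FOLLOW(B) ⊇ FOLLOW(S) ⊇ {$,a,b,c}; new: +{$,a,b,c}
  S→b A: FOLLOW(A) ⊇ FOLLOW(S) ⊇ {$,a,b,c}; new: +{$,c}
  FOLLOW(S)={$,a,b,c}  FOLLOW(A)={$,a,b,c}  FOLLOW(B)={$,a,b,c}
round 2: — fixpoint
  FOLLOW(S)={$,a,b,c}  FOLLOW(A)={$,a,b,c}  FOLLOW(B)={$,a,b,c}

FOLLOW(A) = ["$", "a", "b", "c"]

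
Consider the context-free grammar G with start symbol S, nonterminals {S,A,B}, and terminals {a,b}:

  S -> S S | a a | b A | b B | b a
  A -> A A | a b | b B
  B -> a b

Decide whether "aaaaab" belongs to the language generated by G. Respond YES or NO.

Convert to CNF:
  S -> S S | T0 T0 | T1 A | T1 B | T1 T0
  A -> A A | T0 T1 | T1 B
  B -> T0 T1
  T0 -> a
  T1 -> b

Fill CYK table bottom-up:
  cell(0,0) a: {T0}  orig:{}
  cell(1,1) a: {T0}  orig:{}
  cell(2,2) a: {T0}  orig:{}
  cell(3,3) a: {T0}  orig:{}
  cell(4,4) a: {T0}  orig:{}
  cell(5,5) b: {T1}  orig:{}
  cell(0,1) aa: {S}
  cell(1,2) aa: {S}
  cell(2,3) aa: {S}
  cell(3,4) aa: {S}
  cell(4,5) ab: {A,B}
  cell(0,2) aaa: ∅
  cell(1,3) aaa: ∅
  cell(2,4) aaa: ∅
  cell(3,5) aab: ∅
  cell(0,3) aaaa: {S}
  cell(1,4) aaaa: {S}
  cell(2,5) aaab: ∅
  cell(0,4) aaaaa: ∅
  cell(1,5) aaaab: ∅
  cell(0,5) aaaaab: ∅

S ∉ T[0,5] ⇒ NO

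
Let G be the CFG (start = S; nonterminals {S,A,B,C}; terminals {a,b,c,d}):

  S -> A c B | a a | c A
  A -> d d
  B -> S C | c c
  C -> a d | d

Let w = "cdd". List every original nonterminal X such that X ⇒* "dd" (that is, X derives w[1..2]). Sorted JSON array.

CNF form of G:
  S -> A X3 | T1 A | T2 T2
  A -> T0 T0
  B -> S C | T1 T1
  C -> T2 T0 | d
  T0 -> d
  T1 -> c
  T2 -> a
  X3 -> T1 B

CYK table (by increasing span) (cells [i..j] with 1 ≤ i ≤ j ≤ 2 only):
  cell(1,1) d: {C,T0}  orig:{C}
  cell(2,2) d: {C,T0}  orig:{C}
  cell(1,2) dd: {A}

Original NTs in T[1,2] deriving "dd": ["A"]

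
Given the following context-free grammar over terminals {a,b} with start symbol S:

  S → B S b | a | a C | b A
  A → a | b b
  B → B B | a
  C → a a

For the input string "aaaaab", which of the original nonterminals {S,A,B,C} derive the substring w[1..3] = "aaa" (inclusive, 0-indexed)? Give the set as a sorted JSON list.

CNF form of G:
  S -> B X2 | T0 A | T1 C | a
  A -> T0 T0 | a
  B -> B B | a
  C -> T1 T1
  T0 -> b
  T1 -> a
  X2 -> S T0

CYK table (by increasing span) — only the sub-triangle for w[1..3]:
  T[1,1] 'a' = {A,B,S,T1}  orig:{A,B,S}
  T[2,2] 'a' = {A,B,S,T1}  orig:{A,B,S}
  T[3,3] 'a' = {A,B,S,T1}  orig:{A,B,S}
  T[1,2] 'aa' = {B,C}
  T[2,3] 'aa' = {B,C}
  T[1,3] 'aaa' = {B,S}

Original NTs in T[1,3] deriving "aaa": ["B", "S"]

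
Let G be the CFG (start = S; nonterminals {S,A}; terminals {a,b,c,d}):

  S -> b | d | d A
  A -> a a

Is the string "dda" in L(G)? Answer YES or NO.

Convert to CNF:
  S -> T1 A | b | d
  A -> T0 T0
  T0 -> a
  T1 -> d

Fill CYK table bottom-up:
  T[0,0] 'd' = {S,T1}  orig:{S}
  T[1,1] 'd' = {S,T1}  orig:{S}
  T[2,2] 'a' = {T0}  orig:{}
  T[0,1] 'dd' = ∅
  T[1,2] 'da' = ∅
  T[0,2] 'dda' = ∅

S ∉ T[0,2] ⇒ NO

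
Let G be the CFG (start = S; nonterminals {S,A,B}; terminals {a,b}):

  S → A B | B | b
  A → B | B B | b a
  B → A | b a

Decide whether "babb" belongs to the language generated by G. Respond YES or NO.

Convert to CNF:
  S -> A B | B B | T0 T1 | b
  A -> B B | T0 T1
  B -> B B | T0 T1
  T0 -> b
  T1 -> a

CYK fill:
  [0..0]={S,T0}  "b"  orig:{S}
  [1..1]={T1}  "a"  orig:{}
  [2..2]={S,T0}  "b"  orig:{S}
  [3..3]={S,T0}  "b"  orig:{S}
  [0..1]={A,B,S}  "ba"
  [1..2]=∅  "ab"
  [2..3]=∅  "bb"
  [0..2]=∅  "bab"
  [1..3]=∅  "abb"
  [0..3]=∅  "babb"

S ∉ T[0,3] ⇒ NO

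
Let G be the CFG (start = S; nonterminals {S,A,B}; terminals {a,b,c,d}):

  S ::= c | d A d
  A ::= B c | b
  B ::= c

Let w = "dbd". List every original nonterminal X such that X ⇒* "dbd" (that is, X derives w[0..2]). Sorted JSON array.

CNF form of G:
  S -> T1 X2 | c
  A -> B T0 | b
  B -> c
  T0 -> c
  T1 -> d
  X2 -> A T1

Fill CYK table bottom-up — only the sub-triangle for w[0..2]:
  cell(0,0) d: {T1}  orig:{}
  cell(1,1) b: {A}
  cell(2,2) d: {T1}  orig:{}
  cell(0,1) db: ∅
  cell(1,2) bd: {X2}  orig:{}
  cell(0,2) dbd: {S}

Original NTs in T[0,2] deriving "dbd": ["S"]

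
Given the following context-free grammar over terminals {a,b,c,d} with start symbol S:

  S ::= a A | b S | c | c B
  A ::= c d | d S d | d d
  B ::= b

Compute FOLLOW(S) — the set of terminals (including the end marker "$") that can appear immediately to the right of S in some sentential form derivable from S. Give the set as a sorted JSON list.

FIRST sets, iterate to fixpoint:
round 1:
  A via A→c d: +{c}
  A via A→d S d: +{d}
  B via B→b: +{b}
  S via S→a A: +{a}
  S via S→b S: +{b}
  S via S→c: +{c}
  FIRST(S)={a,b,c}  FIRST(A)={c,d}  FIRST(B)={b}
round 2: — fixpoint
  FIRST(S)={a,b,c}  FIRST(A)={c,d}  FIRST(B)={b}

FOLLOW iteration:
initialize: $ ∈ FOLLOW(S)
iter 1:
  A→d S d: FOLLOW(S) ⊇ FIRST(d) = {d}; new: +{d}
  S→a A: FOLLOW(A) ⊇ FOLLOW(S) ⊇ {$,d}; new: +{$,d}
  S→c B: FOLLOW(B) ⊇ FOLLOW(S) ⊇ {$,d}; new: +{$,d}
  S: {$,d}  A: {$,d}  B: {$,d}
iter 2: done
  S: {$,d}  A: {$,d}  B: {$,d}

FOLLOW(S) = ["$", "d"]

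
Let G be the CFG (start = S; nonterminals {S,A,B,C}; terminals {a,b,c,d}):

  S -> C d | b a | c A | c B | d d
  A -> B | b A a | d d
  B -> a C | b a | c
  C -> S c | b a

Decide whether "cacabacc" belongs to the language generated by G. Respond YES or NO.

CNF form of G:
  S -> C T2 | T1 T0 | T2 T2 | T3 A | T3 B
  A -> T0 C | T1 T0 | T1 X4 | T2 T2 | c
  B -> T0 C | T1 T0 | c
  C -> S T3 | T1 T0
  T0 -> a
  T1 -> b
  T2 -> d
  T3 -> c
  X4 -> A T0

Fill CYK table bottom-up:
  [0..0]={A,B,T3}  "c"  orig:{A,B}
  [1..1]={T0}  "a"  orig:{}
  [2..2]={A,B,T3}  "c"  orig:{A,B}
  [3..3]={T0}  "a"  orig:{}
  [4..4]={T1}  "b"  orig:{}
  [5..5]={T0}  "a"  orig:{}
  [6..6]={A,B,T3}  "c"  orig:{A,B}
  [7..7]={A,B,T3}  "c"  orig:{A,B}
  [0..1]={X4}  "ca"  orig:{}
  [1..2]=∅  "ac"
  [2..3]={X4}  "ca"  orig:{}
  [3..4]=∅  "ab"
  [4..5]={A,B,C,S}  "ba"
  [5..6]=∅  "ac"
  [6..7]={S}  "cc"
  [0..2]=∅  "cac"
  [1..3]=∅  "aca"
  [2..4]=∅  "cab"
  [3..5]={A,B}  "aba"
  [4..6]={C}  "bac"
  [5..7]=∅  "acc"
  [0..3]=∅  "caca"
  [1..4]=∅  "acab"
  [2..5]={S}  "caba"
  [3..6]={A,B}  "abac"
  [4..7]=∅  "bacc"
  [0..4]=∅  "cacab"
  [1..5]=∅  "acaba"
  [2..6]={C,S}  "cabac"
  [3..7]=∅  "abacc"
  [0..5]=∅  "cacaba"
  [1..6]={A,B}  "acabac"
  [2..7]={C}  "cabacc"
  [0..6]={S}  "cacabac"
  [1..7]={A,B}  "acabacc"
  [0..7]={C,S}  "cacabacc"

S ∈ T[0,7] ⇒ YES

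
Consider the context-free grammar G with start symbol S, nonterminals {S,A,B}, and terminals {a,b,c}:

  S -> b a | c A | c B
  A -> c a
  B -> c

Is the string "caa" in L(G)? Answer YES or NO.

CNF form of G:
  S -> T0 A | T0 B | T2 T1
  A -> T0 T1
  B -> c
  T0 -> c
  T1 -> a
  T2 -> b

CYK fill:
  [0..0]={B,T0}  "c"  orig:{B}
  [1..1]={T1}  "a"  orig:{}
  [2..2]={T1}  "a"  orig:{}
  [0..1]={A}  "ca"
  [1..2]=∅  "aa"
  [0..2]=∅  "caa"

S ∉ T[0,2] ⇒ NO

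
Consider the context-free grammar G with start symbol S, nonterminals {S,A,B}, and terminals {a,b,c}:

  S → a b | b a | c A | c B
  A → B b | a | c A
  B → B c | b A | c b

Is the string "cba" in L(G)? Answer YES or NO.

Convert to CNF:
  S -> T0 T2 | T1 A | T1 B | T2 T0
  A -> B T0 | T1 A | a
  B -> B T1 | T0 A | T1 T0
  T0 -> b
  T1 -> c
  T2 -> a

CYK table (by increasing span):
  T[0,0] 'c' = {T1}  orig:{}
  T[1,1] 'b' = {T0}  orig:{}
  T[2,2] 'a' = {A,T2}  orig:{A}
  T[0,1] 'cb' = {B}
  T[1,2] 'ba' = {B,S}
  T[0,2] 'cba' = {S}

S ∈ T[0,2] ⇒ YES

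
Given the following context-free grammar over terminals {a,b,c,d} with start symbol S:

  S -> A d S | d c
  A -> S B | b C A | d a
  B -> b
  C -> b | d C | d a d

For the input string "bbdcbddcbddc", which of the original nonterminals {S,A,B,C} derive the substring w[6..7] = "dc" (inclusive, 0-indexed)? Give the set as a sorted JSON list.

Convert to CNF:
  S -> A X6 | T1 T3
  A -> S B | T0 X4 | T1 T2
  B -> b
  C -> T1 C | T1 X5 | b
  T0 -> b
  T1 -> d
  T2 -> a
  T3 -> c
  X4 -> C A
  X5 -> T2 T1
  X6 -> T1 S

CYK table (by increasing span) — only the sub-triangle for w[6..7]:
  [6..6]={T1}  "d"  orig:{}
  [7..7]={T3}  "c"  orig:{}
  [6..7]={S}  "dc"

Original NTs in T[6,7] deriving "dc": ["S"]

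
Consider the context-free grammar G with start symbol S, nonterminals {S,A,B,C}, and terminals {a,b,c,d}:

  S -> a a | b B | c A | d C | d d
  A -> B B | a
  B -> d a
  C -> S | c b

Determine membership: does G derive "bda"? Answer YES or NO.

Convert to CNF:
  S -> T0 C | T0 T0 | T1 T1 | T2 B | T3 A
  A -> B B | a
  B -> T0 T1
  C -> T0 C | T0 T0 | T1 T1 | T2 B | T3 A | T3 T2
  T0 -> d
  T1 -> a
  T2 -> b
  T3 -> c

CYK table (by increasing span):
  [0..0]={T2}  "b"  orig:{}
  [1..1]={T0}  "d"  orig:{}
  [2..2]={A,T1}  "a"  orig:{A}
  [0..1]=∅  "bd"
  [1..2]={B}  "da"
  [0..2]={C,S}  "bda"

S ∈ T[0,2] ⇒ YES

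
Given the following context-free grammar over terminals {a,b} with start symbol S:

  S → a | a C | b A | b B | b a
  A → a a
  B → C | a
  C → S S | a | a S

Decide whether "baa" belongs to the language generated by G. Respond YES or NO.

Convert to CNF:
  S -> T0 C | T1 A | T1 B | T1 T0 | a
  A -> T0 T0
  B -> S S | T0 S | a
  C -> S S | T0 S | a
  T0 -> a
  T1 -> b

Fill CYK table bottom-up:
  [0..0]={T1}  "b"  orig:{}
  [1..1]={B,C,S,T0}  "a"  orig:{B,C,S}
  [2..2]={B,C,S,T0}  "a"  orig:{B,C,S}
  [0..1]={S}  "ba"
  [1..2]={A,B,C,S}  "aa"
  [0..2]={B,C,S}  "baa"

S ∈ T[0,2] ⇒ YES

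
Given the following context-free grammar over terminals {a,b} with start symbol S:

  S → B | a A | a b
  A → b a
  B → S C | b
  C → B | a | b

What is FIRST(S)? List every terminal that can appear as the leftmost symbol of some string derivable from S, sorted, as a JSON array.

Compute FIRST by fixpoint:
pass 1:
  A via A→b a: +{b}
  B via B→b: +{b}
  C via C→B: +{b}
  C via C→a: +{a}
  S via S→B: +{b}
  S via S→a A: +{a}
  FIRST(S)={a,b}  FIRST(A)={b}  FIRST(B)={b}  FIRST(C)={a,b}
pass 2:
  B via B→S C: +{a}
  FIRST(S)={a,b}  FIRST(A)={b}  FIRST(B)={a,b}  FIRST(C)={a,b}
pass 3: done
  FIRST(S)={a,b}  FIRST(A)={b}  FIRST(B)={a,b}  FIRST(C)={a,b}

FIRST(S) = ["a", "b"]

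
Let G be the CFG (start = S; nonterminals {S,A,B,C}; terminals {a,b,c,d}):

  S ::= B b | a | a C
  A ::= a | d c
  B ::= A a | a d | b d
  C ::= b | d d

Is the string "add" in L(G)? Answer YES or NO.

Convert to CNF:
  S -> B T3 | T2 C | a
  A -> T0 T1 | a
  B -> A T2 | T2 T0 | T3 T0
  C -> T0 T0 | b
  T0 -> d
  T1 -> c
  T2 -> a
  T3 -> b

Fill CYK table bottom-up:
  cell(0,0) a: {A,S,T2}  orig:{A,S}
  cell(1,1) d: {T0}  orig:{}
  cell(2,2) d: {T0}  orig:{}
  cell(0,1) ad: {B}
  cell(1,2) dd: {C}
  cell(0,2) add: {S}

S ∈ T[0,2] ⇒ YES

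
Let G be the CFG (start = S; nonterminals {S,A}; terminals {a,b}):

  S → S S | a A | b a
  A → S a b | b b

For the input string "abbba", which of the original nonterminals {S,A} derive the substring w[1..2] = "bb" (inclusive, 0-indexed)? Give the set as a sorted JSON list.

Convert to CNF:
  S -> S S | T0 A | T1 T0
  A -> S X2 | T1 T1
  T0 -> a
  T1 -> b
  X2 -> T0 T1

CYK fill — only the sub-triangle for w[1..2]:
  [1..1]={T1}  "b"  orig:{}
  [2..2]={T1}  "b"  orig:{}
  [1..2]={A}  "bb"

Original NTs in T[1,2] deriving "bb": ["A"]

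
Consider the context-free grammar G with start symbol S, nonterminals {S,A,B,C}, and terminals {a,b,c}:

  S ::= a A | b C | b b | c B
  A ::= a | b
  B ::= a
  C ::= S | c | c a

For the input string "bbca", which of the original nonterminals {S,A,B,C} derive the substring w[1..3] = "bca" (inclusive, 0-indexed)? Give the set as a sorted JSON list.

CNF form of G:
  S -> T0 A | T1 C | T1 T1 | T2 B
  A -> a | b
  B -> a
  C -> T0 A | T1 C | T1 T1 | T2 B | T2 T0 | c
  T0 -> a
  T1 -> b
  T2 -> c

Fill CYK table bottom-up — only the sub-triangle for w[1..3]:
  cell(1,1) b: {A,T1}  orig:{A}
  cell(2,2) c: {C,T2}  orig:{C}
  cell(3,3) a: {A,B,T0}  orig:{A,B}
  cell(1,2) bc: {C,S}
  cell(2,3) ca: {C,S}
  cell(1,3) bca: {C,S}

Original NTs in T[1,3] deriving "bca": ["C", "S"]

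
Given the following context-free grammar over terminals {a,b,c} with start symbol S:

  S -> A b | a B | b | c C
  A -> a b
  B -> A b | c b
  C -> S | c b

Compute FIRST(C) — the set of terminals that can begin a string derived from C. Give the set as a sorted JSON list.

FIRST sets, iterate to fixpoint:
[1]
  A via A→a b: +{a}
  B via B→A b: +{a}
  B via B→c b: +{c}
  C via C→c b: +{c}
  S via S→A b: +{a}
  S via S→b: +{b}
  S via S→c C: +{c}
  FIRST(S)={a,b,c}  FIRST(A)={a}  FIRST(B)={a,c}  FIRST(C)={c}
[2]
  C via C→S: +{a,b}
  FIRST(S)={a,b,c}  FIRST(A)={a}  FIRST(B)={a,c}  FIRST(C)={a,b,c}
[3] — fixpoint
  FIRST(S)={a,b,c}  FIRST(A)={a}  FIRST(B)={a,c}  FIRST(C)={a,b,c}

FIRST(C) = ["a", "b", "c"]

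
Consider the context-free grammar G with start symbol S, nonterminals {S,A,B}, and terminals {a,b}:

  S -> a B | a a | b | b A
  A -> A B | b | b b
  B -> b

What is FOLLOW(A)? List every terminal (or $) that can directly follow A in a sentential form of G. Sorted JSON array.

FIRST iteration:
pass 1:
  A via A→b: +{b}
  B via B→b: +{b}
  S via S→a B: +{a}
  S via S→b: +{b}
  FIRST(S)={a,b}  FIRST(A)={b}  FIRST(B)={b}
pass 2: (stable)
  FIRST(S)={a,b}  FIRST(A)={b}  FIRST(B)={b}

Compute FOLLOW by fixpoint:
initialize: $ ∈ FOLLOW(S)
pass 1:
  A→A B: FOLLOW(A) ⊇ FIRST(B) = {b}; new: +{b}
  A→A B: FOLLOW(B) ⊇ FOLLOW(A) ⊇ {b}; new: +{b}
  S→a B: FOLLOW(B) ⊇ FOLLOW(S) ⊇ {$}; new: +{$}
  S→b A: FOLLOW(A) ⊇ FOLLOW(S) ⊇ {$}; new: +{$}
  S: {$}  A: {$,b}  B: {$,b}
pass 2: done
  S: {$}  A: {$,b}  B: {$,b}

FOLLOW(A) = ["$", "b"]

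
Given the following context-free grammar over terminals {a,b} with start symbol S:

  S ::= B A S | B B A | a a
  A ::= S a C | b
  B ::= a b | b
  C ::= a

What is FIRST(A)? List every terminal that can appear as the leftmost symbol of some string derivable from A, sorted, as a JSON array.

FIRST iteration:
pass 1:
  A via A→b: +{b}
  B via B→a b: +{a}
  B via B→b: +{b}
  C via C→a: +{a}
  S via S→B A S: +{a,b}
  FIRST(S)={a,b}  FIRST(A)={b}  FIRST(B)={a,b}  FIRST(C)={a}
pass 2:
  A via A→S a C: +{a}
  FIRST(S)={a,b}  FIRST(A)={a,b}  FIRST(B)={a,b}  FIRST(C)={a}
pass 3: — fixpoint
  FIRST(S)={a,b}  FIRST(A)={a,b}  FIRST(B)={a,b}  FIRST(C)={a}

FIRST(A) = ["a", "b"]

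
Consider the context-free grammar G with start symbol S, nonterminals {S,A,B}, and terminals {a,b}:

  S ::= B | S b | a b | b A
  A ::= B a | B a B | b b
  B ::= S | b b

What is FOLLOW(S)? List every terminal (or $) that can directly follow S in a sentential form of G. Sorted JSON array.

FIRST iteration:
pass 1:
  A via A→b b: +{b}
  B via B→b b: +{b}
  S via S→B: +{b}
  S via S→a b: +{a}
  S: {a,b}  A: {b}  B: {b}
pass 2:
  B via B→S: +{a}
  S: {a,b}  A: {b}  B: {a,b}
pass 3:
  A via A→B a: +{a}
  S: {a,b}  A: {a,b}  B: {a,b}
pass 4: — fixpoint
  S: {a,b}  A: {a,b}  B: {a,b}

Compute FOLLOW by fixpoint:
initialize: $ ∈ FOLLOW(S)
[1]
  A→B a: FOLLOW(B) ⊇ FIRST(a) = {a}; new: +{a}
  B→S: FOLLOW(S) ⊇ FOLLOW(B) ⊇ {a}; new: +{a}
  S→B: FOLLOW(B) ⊇ FOLLOW(S) ⊇ {$,a}; new: +{$}
  S→S b: FOLLOW(S) ⊇ FIRST(b) = {b}; new: +{b}
  S→b A: FOLLOW(A) ⊇ FOLLOW(S) ⊇ {$,a,b}; new: +{$,a,b}
  FOLLOW[S]={$,a,b}  FOLLOW[A]={$,a,b}  FOLLOW[B]={$,a}
[2]
  A→B a B: FOLLOW(B) ⊇ FOLLOW(A) ⊇ {$,a,b}; new: +{b}
  FOLLOW[S]={$,a,b}  FOLLOW[A]={$,a,b}  FOLLOW[B]={$,a,b}
[3] done
  FOLLOW[S]={$,a,b}  FOLLOW[A]={$,a,b}  FOLLOW[B]={$,a,b}

FOLLOW(S) = ["$", "a", "b"]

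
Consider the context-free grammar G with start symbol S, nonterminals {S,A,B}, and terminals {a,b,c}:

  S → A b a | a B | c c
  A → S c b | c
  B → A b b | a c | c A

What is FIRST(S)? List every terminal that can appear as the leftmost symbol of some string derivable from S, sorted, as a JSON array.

Compute FIRST by fixpoint:
round 1:
  A via A→c: +{c}
  B via B→A b b: +{c}
  B via B→a c: +{a}
  S via S→A b a: +{c}
  S via S→a B: +{a}
  FIRST(S)={a,c}  FIRST(A)={c}  FIRST(B)={a,c}
round 2:
  A via A→S c b: +{a}
  FIRST(S)={a,c}  FIRST(A)={a,c}  FIRST(B)={a,c}
round 3: (no change)
  FIRST(S)={a,c}  FIRST(A)={a,c}  FIRST(B)={a,c}

FIRST(S) = ["a", "c"]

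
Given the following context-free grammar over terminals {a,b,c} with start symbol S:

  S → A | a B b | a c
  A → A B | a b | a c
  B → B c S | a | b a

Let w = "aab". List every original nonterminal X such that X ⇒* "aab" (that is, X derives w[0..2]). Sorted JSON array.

Convert to CNF:
  S -> A B | T0 T1 | T0 T2 | T0 X4
  A -> A B | T0 T1 | T0 T2
  B -> B X3 | T1 T0 | a
  T0 -> a
  T1 -> b
  T2 -> c
  X3 -> T2 S
  X4 -> B T1

CYK table (by increasing span) — only the sub-triangle for w[0..2]:
  T[0,0] 'a' = {B,T0}  orig:{B}
  T[1,1] 'a' = {B,T0}  orig:{B}
  T[2,2] 'b' = {T1}  orig:{}
  T[0,1] 'aa' = ∅
  T[1,2] 'ab' = {A,S,X4}  orig:{A,S}
  T[0,2] 'aab' = {S}

Original NTs in T[0,2] deriving "aab": ["S"]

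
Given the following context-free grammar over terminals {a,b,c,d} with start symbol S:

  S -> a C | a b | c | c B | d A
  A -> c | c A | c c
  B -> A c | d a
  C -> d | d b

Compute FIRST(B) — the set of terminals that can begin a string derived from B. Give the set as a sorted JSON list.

FIRST iteration:
iter 1:
  A via A→c: +{c}
  B via B→A c: +{c}
  B via B→d a: +{d}
  C via C→d: +{d}
  S via S→a C: +{a}
  S via S→c: +{c}
  S via S→d A: +{d}
  FIRST(S)={a,c,d}  FIRST(A)={c}  FIRST(B)={c,d}  FIRST(C)={d}
iter 2: (no change)
  FIRST(S)={a,c,d}  FIRST(A)={c}  FIRST(B)={c,d}  FIRST(C)={d}

FIRST(B) = ["c", "d"]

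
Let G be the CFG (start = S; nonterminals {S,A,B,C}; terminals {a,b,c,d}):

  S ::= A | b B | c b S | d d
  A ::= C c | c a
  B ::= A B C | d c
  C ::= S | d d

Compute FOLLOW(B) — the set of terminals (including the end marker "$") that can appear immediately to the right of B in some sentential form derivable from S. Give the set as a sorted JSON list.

FIRST iteration:
iter 1:
  A via A→c a: +{c}
  B via B→A B C: +{c}
  B via B→d c: +{d}
  C via C→d d: +{d}
  S via S→A: +{c}
  S via S→b B: +{b}
  S via S→d d: +{d}
  FIRST[S]={b,c,d}  FIRST[A]={c}  FIRST[B]={c,d}  FIRST[C]={d}
iter 2:
  A via A→C c: +{d}
  C via C→S: +{b,c}
  FIRST[S]={b,c,d}  FIRST[A]={c,d}  FIRST[B]={c,d}  FIRST[C]={b,c,d}
iter 3:
  A via A→C c: +{b}
  B via B→A B C: +{b}
  FIRST[S]={b,c,d}  FIRST[A]={b,c,d}  FIRST[B]={b,c,d}  FIRST[C]={b,c,d}
iter 4: done
  FIRST[S]={b,c,d}  FIRST[A]={b,c,d}  FIRST[B]={b,c,d}  FIRST[C]={b,c,d}

Compute FOLLOW by fixpoint:
initialize: $ ∈ FOLLOW(S)
round 1:
  A→C c: FOLLOW(C) ⊇ FIRST(c) = {c}; new: +{c}
  B→A B C: FOLLOW(A) ⊇ FIRST(B) = {b,c,d}; new: +{b,c,d}
  B→A B C: FOLLOW(B) ⊇ FIRST(C) = {b,c,d}; new: +{b,c,d}
  B→A B C: FOLLOW(C) ⊇ FOLLOW(B) ⊇ {b,c,d}; new: +{b,d}
  C→S: FOLLOW(S) ⊇ FOLLOW(C) ⊇ {b,c,d}; new: +{b,c,d}
  S→A: FOLLOW(A) ⊇ FOLLOW(S) ⊇ {$,b,c,d}; new: +{$}
  S→b B: FOLLOW(B) ⊇ FOLLOW(S) ⊇ {$,b,c,d}; new: +{$}
  FOLLOW(S)={$,b,c,d}  FOLLOW(A)={$,b,c,d}  FOLLOW(B)={$,b,c,d}  FOLLOW(C)={b,c,d}
round 2:
  B→A B C: FOLLOW(C) ⊇ FOLLOW(B) ⊇ {$,b,c,d}; new: +{$}
  FOLLOW(S)={$,b,c,d}  FOLLOW(A)={$,b,c,d}  FOLLOW(B)={$,b,c,d}  FOLLOW(C)={$,b,c,d}
round 3: (stable)
  FOLLOW(S)={$,b,c,d}  FOLLOW(A)={$,b,c,d}  FOLLOW(B)={$,b,c,d}  FOLLOW(C)={$,b,c,d}

FOLLOW(B) = ["$", "b", "c", "d"]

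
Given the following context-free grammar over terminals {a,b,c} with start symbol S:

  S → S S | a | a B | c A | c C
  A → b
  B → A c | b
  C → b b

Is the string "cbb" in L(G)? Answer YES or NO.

CNF form of G:
  S -> S S | T0 A | T0 C | T2 B | a
  A -> b
  B -> A T0 | b
  C -> T1 T1
  T0 -> c
  T1 -> b
  T2 -> a

CYK table (by increasing span):
  [0..0]={T0}  "c"  orig:{}
  [1..1]={A,B,T1}  "b"  orig:{A,B}
  [2..2]={A,B,T1}  "b"  orig:{A,B}
  [0..1]={S}  "cb"
  [1..2]={C}  "bb"
  [0..2]={S}  "cbb"

S ∈ T[0,2] ⇒ YES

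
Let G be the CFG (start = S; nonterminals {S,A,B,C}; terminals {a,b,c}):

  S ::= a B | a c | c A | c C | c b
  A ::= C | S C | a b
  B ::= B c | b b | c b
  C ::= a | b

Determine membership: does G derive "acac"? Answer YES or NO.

Convert to CNF:
  S -> T0 B | T0 T2 | T2 A | T2 C | T2 T1
  A -> S C | T0 T1 | a | b
  B -> B T2 | T1 T1 | T2 T1
  C -> a | b
  T0 -> a
  T1 -> b
  T2 -> c

CYK table (by increasing span):
  cell(0,0) a: {A,C,T0}  orig:{A,C}
  cell(1,1) c: {T2}  orig:{}
  cell(2,2) a: {A,C,T0}  orig:{A,C}
  cell(3,3) c: {T2}  orig:{}
  cell(0,1) ac: {S}
  cell(1,2) ca: {S}
  cell(2,3) ac: {S}
  cell(0,2) aca: {A}
  cell(1,3) cac: ∅
  cell(0,3) acac: ∅

S ∉ T[0,3] ⇒ NO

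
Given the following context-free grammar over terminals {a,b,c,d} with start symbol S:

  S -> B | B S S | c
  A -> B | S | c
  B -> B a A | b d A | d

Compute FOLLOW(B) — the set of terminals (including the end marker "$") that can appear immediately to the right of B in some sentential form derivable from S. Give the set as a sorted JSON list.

FIRST sets, iterate to fixpoint:
[1]
  A via A→c: +{c}
  B via B→b d A: +{b}
  B via B→d: +{d}
  S via S→B: +{b,d}
  S via S→c: +{c}
  FIRST(S)={b,c,d}  FIRST(A)={c}  FIRST(B)={b,d}
[2]
  A via A→B: +{b,d}
  FIRST(S)={b,c,d}  FIRST(A)={b,c,d}  FIRST(B)={b,d}
[3] done
  FIRST(S)={b,c,d}  FIRST(A)={b,c,d}  FIRST(B)={b,d}

FOLLOW iteration:
initialize: $ ∈ FOLLOW(S)
pass 1:
  B→B a A: FOLLOW(B) ⊇ FIRST(a) = {a}; new: +{a}
  B→B a A: FOLLOW(A) ⊇ FOLLOW(B) ⊇ {a}; new: +{a}
  S→B: FOLLOW(B) ⊇ FOLLOW(S) ⊇ {$}; new: +{$}
  S→B S S: FOLLOW(B) ⊇ FIRST(S) = {b,c,d}; new: +{b,c,d}
  S→B S S: FOLLOW(S) ⊇ FIRST(S) = {b,c,d}; new: +{b,c,d}
  FOLLOW(S)={$,b,c,d}  FOLLOW(A)={a}  FOLLOW(B)={$,a,b,c,d}
pass 2:
  A→S: FOLLOW(S) ⊇ FOLLOW(A) ⊇ {a}; new: +{a}
  B→B a A: FOLLOW(A) ⊇ FOLLOW(B) ⊇ {$,a,b,c,d}; new: +{$,b,c,d}
  FOLLOW(S)={$,a,b,c,d}  FOLLOW(A)={$,a,b,c,d}  FOLLOW(B)={$,a,b,c,d}
pass 3: done
  FOLLOW(S)={$,a,b,c,d}  FOLLOW(A)={$,a,b,c,d}  FOLLOW(B)={$,a,b,c,d}

FOLLOW(B) = ["$", "a", "b", "c", "d"]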